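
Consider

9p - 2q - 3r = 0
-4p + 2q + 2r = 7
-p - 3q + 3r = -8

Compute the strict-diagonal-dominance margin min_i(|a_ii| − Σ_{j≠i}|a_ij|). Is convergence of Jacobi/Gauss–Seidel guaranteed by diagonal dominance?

-4

row 1: |9| − (2+3) = 4
row 2: |2| − (4+2) = -4
row 3: |3| − (1+3) = -1
minimum over rows = -4 → not strictly diagonally dominant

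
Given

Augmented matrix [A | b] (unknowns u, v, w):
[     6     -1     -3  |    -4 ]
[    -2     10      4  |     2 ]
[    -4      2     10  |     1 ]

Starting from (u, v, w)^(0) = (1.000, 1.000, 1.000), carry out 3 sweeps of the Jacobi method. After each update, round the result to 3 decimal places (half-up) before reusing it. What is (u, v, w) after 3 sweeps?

Iteration 1:
  u = (-4 - (-1)·1.000 - (-3)·1.000) / (6) = 0.000
  v = (2 - (-2)·1.000 - (4)·1.000) / (10) = 0.000
  w = (1 - (-4)·1.000 - (2)·1.000) / (10) = 0.300
Iteration 2:
  u = (-4 - (-1)·0.000 - (-3)·0.300) / (6) = -0.517
  v = (2 - (-2)·0.000 - (4)·0.300) / (10) = 0.080
  w = (1 - (-4)·0.000 - (2)·0.000) / (10) = 0.100
Iteration 3:
  u = (-4 - (-1)·0.080 - (-3)·0.100) / (6) = -0.603
  v = (2 - (-2)·-0.517 - (4)·0.100) / (10) = 0.057
  w = (1 - (-4)·-0.517 - (2)·0.080) / (10) = -0.123

(-0.603, 0.057, -0.123)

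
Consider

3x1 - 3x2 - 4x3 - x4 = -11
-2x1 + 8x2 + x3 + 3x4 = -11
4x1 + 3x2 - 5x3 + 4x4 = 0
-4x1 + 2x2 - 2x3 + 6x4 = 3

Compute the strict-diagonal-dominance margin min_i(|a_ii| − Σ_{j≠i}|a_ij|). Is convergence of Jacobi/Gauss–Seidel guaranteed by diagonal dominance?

row 1: |3| − (3+4+1) = -5
row 2: |8| − (2+1+3) = 2
row 3: |-5| − (4+3+4) = -6
row 4: |6| − (4+2+2) = -2
minimum over rows = -6 → not strictly diagonally dominant

-6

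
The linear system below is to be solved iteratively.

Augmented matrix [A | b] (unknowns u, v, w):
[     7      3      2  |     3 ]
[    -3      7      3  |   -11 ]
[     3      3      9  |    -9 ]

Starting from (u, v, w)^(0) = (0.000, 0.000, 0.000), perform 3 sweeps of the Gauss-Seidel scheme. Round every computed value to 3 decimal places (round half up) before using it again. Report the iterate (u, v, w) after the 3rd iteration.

Iteration 1:
  u = (3 - (3)·0.000 - (2)·0.000) / (7) = 0.429
  v = (-11 - (-3)·0.429 - (3)·0.000) / (7) = -1.388
  w = (-9 - (3)·0.429 - (3)·-1.388) / (9) = -0.680
Iteration 2:
  u = (3 - (3)·-1.388 - (2)·-0.680) / (7) = 1.218
  v = (-11 - (-3)·1.218 - (3)·-0.680) / (7) = -0.758
  w = (-9 - (3)·1.218 - (3)·-0.758) / (9) = -1.153
Iteration 3:
  u = (3 - (3)·-0.758 - (2)·-1.153) / (7) = 1.083
  v = (-11 - (-3)·1.083 - (3)·-1.153) / (7) = -0.613
  w = (-9 - (3)·1.083 - (3)·-0.613) / (9) = -1.157

(1.083, -0.613, -1.157)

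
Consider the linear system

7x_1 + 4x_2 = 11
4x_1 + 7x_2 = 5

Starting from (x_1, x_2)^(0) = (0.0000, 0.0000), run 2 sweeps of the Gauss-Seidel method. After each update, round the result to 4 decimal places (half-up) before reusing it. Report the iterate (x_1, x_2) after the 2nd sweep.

Iteration 1:
  x_1 = (11 - (4)·0.0000) / (7) = 1.5714
  x_2 = (5 - (4)·1.5714) / (7) = -0.1837
Iteration 2:
  x_1 = (11 - (4)·-0.1837) / (7) = 1.6764
  x_2 = (5 - (4)·1.6764) / (7) = -0.2437

(1.6764, -0.2437)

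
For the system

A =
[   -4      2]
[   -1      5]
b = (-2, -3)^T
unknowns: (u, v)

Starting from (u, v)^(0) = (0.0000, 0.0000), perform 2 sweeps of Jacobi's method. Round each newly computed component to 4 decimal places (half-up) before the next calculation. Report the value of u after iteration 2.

Iteration 1:
  u = (-2 - (2)·0.0000) / (-4) = 0.5000
  v = (-3 - (-1)·0.0000) / (5) = -0.6000
Iteration 2:
  u = (-2 - (2)·-0.6000) / (-4) = 0.2000
  v = (-3 - (-1)·0.5000) / (5) = -0.5000

0.2000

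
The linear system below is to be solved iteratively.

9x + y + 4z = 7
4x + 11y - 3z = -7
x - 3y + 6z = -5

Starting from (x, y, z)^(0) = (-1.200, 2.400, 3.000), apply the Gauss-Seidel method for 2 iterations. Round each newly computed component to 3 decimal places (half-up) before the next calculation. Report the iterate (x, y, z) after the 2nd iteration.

(0.927, -1.098, -1.537)

Iteration 1:
  x = (7 - (1)·2.400 - (4)·3.000) / (9) = -0.822
  y = (-7 - (4)·-0.822 - (-3)·3.000) / (11) = 0.481
  z = (-5 - (1)·-0.822 - (-3)·0.481) / (6) = -0.456
Iteration 2:
  x = (7 - (1)·0.481 - (4)·-0.456) / (9) = 0.927
  y = (-7 - (4)·0.927 - (-3)·-0.456) / (11) = -1.098
  z = (-5 - (1)·0.927 - (-3)·-1.098) / (6) = -1.537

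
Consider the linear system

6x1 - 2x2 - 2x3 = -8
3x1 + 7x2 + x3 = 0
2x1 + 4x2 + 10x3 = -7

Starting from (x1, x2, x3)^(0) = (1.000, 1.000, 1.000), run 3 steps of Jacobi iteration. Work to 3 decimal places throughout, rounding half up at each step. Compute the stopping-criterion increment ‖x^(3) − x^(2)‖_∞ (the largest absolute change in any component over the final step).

Iteration 1:
  x1 = (-8 - (-2)·1.000 - (-2)·1.000) / (6) = -0.667
  x2 = (0 - (3)·1.000 - (1)·1.000) / (7) = -0.571
  x3 = (-7 - (2)·1.000 - (4)·1.000) / (10) = -1.300
Iteration 2:
  x1 = (-8 - (-2)·-0.571 - (-2)·-1.300) / (6) = -1.957
  x2 = (0 - (3)·-0.667 - (1)·-1.300) / (7) = 0.472
  x3 = (-7 - (2)·-0.667 - (4)·-0.571) / (10) = -0.338
Iteration 3:
  x1 = (-8 - (-2)·0.472 - (-2)·-0.338) / (6) = -1.289
  x2 = (0 - (3)·-1.957 - (1)·-0.338) / (7) = 0.887
  x3 = (-7 - (2)·-1.957 - (4)·0.472) / (10) = -0.497
Change: (0.668, 0.415, -0.159) → max |·| = 0.668

0.668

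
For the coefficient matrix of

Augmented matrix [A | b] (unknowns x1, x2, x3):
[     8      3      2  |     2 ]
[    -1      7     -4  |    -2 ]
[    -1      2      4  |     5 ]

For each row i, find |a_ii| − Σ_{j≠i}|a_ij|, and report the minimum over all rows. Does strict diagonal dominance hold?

1

row 1: |8| − (3+2) = 3
row 2: |7| − (1+4) = 2
row 3: |4| − (1+2) = 1
minimum over rows = 1 → strictly diagonally dominant (convergence guaranteed)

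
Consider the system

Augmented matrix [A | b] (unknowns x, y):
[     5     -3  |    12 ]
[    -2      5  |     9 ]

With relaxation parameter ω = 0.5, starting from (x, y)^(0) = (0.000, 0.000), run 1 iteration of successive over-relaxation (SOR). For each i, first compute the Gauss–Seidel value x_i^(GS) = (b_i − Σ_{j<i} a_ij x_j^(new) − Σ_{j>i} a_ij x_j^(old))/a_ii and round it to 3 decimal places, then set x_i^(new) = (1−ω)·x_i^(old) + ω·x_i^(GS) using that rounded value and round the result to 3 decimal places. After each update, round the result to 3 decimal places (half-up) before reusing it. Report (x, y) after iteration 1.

(1.200, 1.140)

Iteration 1:
  x: GS value = (12 - (-3)·0.000) / (5) = 2.400;  x ← (1−ω)·0.000 + ω·2.400 = 1.200
  y: GS value = (9 - (-2)·1.200) / (5) = 2.280;  y ← (1−ω)·0.000 + ω·2.280 = 1.140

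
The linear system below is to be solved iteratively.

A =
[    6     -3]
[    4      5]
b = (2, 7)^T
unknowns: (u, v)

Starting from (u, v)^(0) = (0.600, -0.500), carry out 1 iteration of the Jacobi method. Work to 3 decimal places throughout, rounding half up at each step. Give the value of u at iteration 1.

0.083

Iteration 1:
  u = (2 - (-3)·-0.500) / (6) = 0.083
  v = (7 - (4)·0.600) / (5) = 0.920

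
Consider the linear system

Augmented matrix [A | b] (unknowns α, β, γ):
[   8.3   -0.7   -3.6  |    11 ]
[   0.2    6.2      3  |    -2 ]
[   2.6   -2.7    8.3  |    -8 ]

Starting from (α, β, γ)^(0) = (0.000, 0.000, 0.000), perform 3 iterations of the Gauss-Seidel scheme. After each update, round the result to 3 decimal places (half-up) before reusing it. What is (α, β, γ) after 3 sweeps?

(0.905, 0.152, -1.198)

Iteration 1:
  α = (11 - (-0.7)·0.000 - (-3.6)·0.000) / (8.3) = 1.325
  β = (-2 - (0.2)·1.325 - (3)·0.000) / (6.2) = -0.365
  γ = (-8 - (2.6)·1.325 - (-2.7)·-0.365) / (8.3) = -1.498
Iteration 2:
  α = (11 - (-0.7)·-0.365 - (-3.6)·-1.498) / (8.3) = 0.645
  β = (-2 - (0.2)·0.645 - (3)·-1.498) / (6.2) = 0.381
  γ = (-8 - (2.6)·0.645 - (-2.7)·0.381) / (8.3) = -1.042
Iteration 3:
  α = (11 - (-0.7)·0.381 - (-3.6)·-1.042) / (8.3) = 0.905
  β = (-2 - (0.2)·0.905 - (3)·-1.042) / (6.2) = 0.152
  γ = (-8 - (2.6)·0.905 - (-2.7)·0.152) / (8.3) = -1.198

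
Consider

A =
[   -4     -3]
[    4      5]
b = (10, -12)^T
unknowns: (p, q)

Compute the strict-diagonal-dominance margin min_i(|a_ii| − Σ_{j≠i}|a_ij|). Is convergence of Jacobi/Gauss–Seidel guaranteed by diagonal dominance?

row 1: |-4| − (3) = 1
row 2: |5| − (4) = 1
minimum over rows = 1 → strictly diagonally dominant (convergence guaranteed)

1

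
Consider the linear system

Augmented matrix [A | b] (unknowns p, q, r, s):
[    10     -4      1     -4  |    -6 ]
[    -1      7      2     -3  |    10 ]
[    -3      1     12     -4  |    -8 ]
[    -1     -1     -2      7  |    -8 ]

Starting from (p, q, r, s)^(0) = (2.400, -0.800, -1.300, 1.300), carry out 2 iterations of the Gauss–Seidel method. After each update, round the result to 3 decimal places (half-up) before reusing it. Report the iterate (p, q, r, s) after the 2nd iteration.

Iteration 1:
  p = (-6 - (-4)·-0.800 - (1)·-1.300 - (-4)·1.300) / (10) = -0.270
  q = (10 - (-1)·-0.270 - (2)·-1.300 - (-3)·1.300) / (7) = 2.319
  r = (-8 - (-3)·-0.270 - (1)·2.319 - (-4)·1.300) / (12) = -0.494
  s = (-8 - (-1)·-0.270 - (-1)·2.319 - (-2)·-0.494) / (7) = -0.991
Iteration 2:
  p = (-6 - (-4)·2.319 - (1)·-0.494 - (-4)·-0.991) / (10) = -0.019
  q = (10 - (-1)·-0.019 - (2)·-0.494 - (-3)·-0.991) / (7) = 1.142
  r = (-8 - (-3)·-0.019 - (1)·1.142 - (-4)·-0.991) / (12) = -1.097
  s = (-8 - (-1)·-0.019 - (-1)·1.142 - (-2)·-1.097) / (7) = -1.296

(-0.019, 1.142, -1.097, -1.296)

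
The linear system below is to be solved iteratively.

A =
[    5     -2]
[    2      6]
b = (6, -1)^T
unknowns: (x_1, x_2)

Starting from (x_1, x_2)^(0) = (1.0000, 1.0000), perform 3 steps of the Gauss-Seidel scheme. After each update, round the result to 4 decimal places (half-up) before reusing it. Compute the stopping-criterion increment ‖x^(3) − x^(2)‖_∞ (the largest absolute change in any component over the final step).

0.0907

Iteration 1:
  x_1 = (6 - (-2)·1.0000) / (5) = 1.6000
  x_2 = (-1 - (2)·1.6000) / (6) = -0.7000
Iteration 2:
  x_1 = (6 - (-2)·-0.7000) / (5) = 0.9200
  x_2 = (-1 - (2)·0.9200) / (6) = -0.4733
Iteration 3:
  x_1 = (6 - (-2)·-0.4733) / (5) = 1.0107
  x_2 = (-1 - (2)·1.0107) / (6) = -0.5036
Change: (0.0907, -0.0303) → max |·| = 0.0907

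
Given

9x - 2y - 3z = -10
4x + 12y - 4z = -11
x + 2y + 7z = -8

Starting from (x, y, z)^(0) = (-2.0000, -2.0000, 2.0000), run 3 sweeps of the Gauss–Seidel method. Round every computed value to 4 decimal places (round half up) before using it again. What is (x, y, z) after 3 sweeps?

(-1.5222, -0.6473, -0.7405)

Iteration 1:
  x = (-10 - (-2)·-2.0000 - (-3)·2.0000) / (9) = -0.8889
  y = (-11 - (4)·-0.8889 - (-4)·2.0000) / (12) = 0.0463
  z = (-8 - (1)·-0.8889 - (2)·0.0463) / (7) = -1.0291
Iteration 2:
  x = (-10 - (-2)·0.0463 - (-3)·-1.0291) / (9) = -1.4439
  y = (-11 - (4)·-1.4439 - (-4)·-1.0291) / (12) = -0.7784
  z = (-8 - (1)·-1.4439 - (2)·-0.7784) / (7) = -0.7142
Iteration 3:
  x = (-10 - (-2)·-0.7784 - (-3)·-0.7142) / (9) = -1.5222
  y = (-11 - (4)·-1.5222 - (-4)·-0.7142) / (12) = -0.6473
  z = (-8 - (1)·-1.5222 - (2)·-0.6473) / (7) = -0.7405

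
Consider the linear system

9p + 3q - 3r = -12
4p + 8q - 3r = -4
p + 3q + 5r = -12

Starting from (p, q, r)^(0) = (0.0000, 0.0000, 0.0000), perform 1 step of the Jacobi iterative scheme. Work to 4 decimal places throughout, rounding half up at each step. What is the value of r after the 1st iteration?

Iteration 1:
  p = (-12 - (3)·0.0000 - (-3)·0.0000) / (9) = -1.3333
  q = (-4 - (4)·0.0000 - (-3)·0.0000) / (8) = -0.5000
  r = (-12 - (1)·0.0000 - (3)·0.0000) / (5) = -2.4000

-2.4000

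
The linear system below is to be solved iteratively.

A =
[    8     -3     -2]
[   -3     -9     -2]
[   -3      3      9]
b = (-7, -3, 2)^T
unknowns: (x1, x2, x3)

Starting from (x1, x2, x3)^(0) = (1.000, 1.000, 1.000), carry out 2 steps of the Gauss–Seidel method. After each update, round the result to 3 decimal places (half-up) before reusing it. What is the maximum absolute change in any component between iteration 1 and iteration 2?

0.534

Iteration 1:
  x1 = (-7 - (-3)·1.000 - (-2)·1.000) / (8) = -0.250
  x2 = (-3 - (-3)·-0.250 - (-2)·1.000) / (-9) = 0.194
  x3 = (2 - (-3)·-0.250 - (3)·0.194) / (9) = 0.074
Iteration 2:
  x1 = (-7 - (-3)·0.194 - (-2)·0.074) / (8) = -0.784
  x2 = (-3 - (-3)·-0.784 - (-2)·0.074) / (-9) = 0.578
  x3 = (2 - (-3)·-0.784 - (3)·0.578) / (9) = -0.232
Change: (-0.534, 0.384, -0.306) → max |·| = 0.534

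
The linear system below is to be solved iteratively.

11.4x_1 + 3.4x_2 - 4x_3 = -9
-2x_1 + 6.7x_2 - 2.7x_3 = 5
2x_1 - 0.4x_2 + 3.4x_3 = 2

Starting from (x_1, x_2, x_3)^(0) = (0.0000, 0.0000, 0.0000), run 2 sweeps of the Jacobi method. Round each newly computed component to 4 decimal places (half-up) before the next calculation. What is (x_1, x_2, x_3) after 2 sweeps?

Iteration 1:
  x_1 = (-9 - (3.4)·0.0000 - (-4)·0.0000) / (11.4) = -0.7895
  x_2 = (5 - (-2)·0.0000 - (-2.7)·0.0000) / (6.7) = 0.7463
  x_3 = (2 - (2)·0.0000 - (-0.4)·0.0000) / (3.4) = 0.5882
Iteration 2:
  x_1 = (-9 - (3.4)·0.7463 - (-4)·0.5882) / (11.4) = -0.8057
  x_2 = (5 - (-2)·-0.7895 - (-2.7)·0.5882) / (6.7) = 0.7476
  x_3 = (2 - (2)·-0.7895 - (-0.4)·0.7463) / (3.4) = 1.1404

(-0.8057, 0.7476, 1.1404)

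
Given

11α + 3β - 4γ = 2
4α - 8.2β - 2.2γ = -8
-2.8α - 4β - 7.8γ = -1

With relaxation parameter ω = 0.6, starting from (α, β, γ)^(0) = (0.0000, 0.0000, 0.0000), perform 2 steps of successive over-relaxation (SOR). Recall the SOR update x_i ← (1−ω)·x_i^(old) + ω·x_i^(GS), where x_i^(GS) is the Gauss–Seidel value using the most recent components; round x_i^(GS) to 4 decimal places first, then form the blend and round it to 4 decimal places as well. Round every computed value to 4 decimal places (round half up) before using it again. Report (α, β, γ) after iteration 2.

Iteration 1:
  α: GS value = (2 - (3)·0.0000 - (-4)·0.0000) / (11) = 0.1818;  α ← (1−ω)·0.0000 + ω·0.1818 = 0.1091
  β: GS value = (-8 - (4)·0.1091 - (-2.2)·0.0000) / (-8.2) = 1.0288;  β ← (1−ω)·0.0000 + ω·1.0288 = 0.6173
  γ: GS value = (-1 - (-2.8)·0.1091 - (-4)·0.6173) / (-7.8) = -0.2275;  γ ← (1−ω)·0.0000 + ω·-0.2275 = -0.1365
Iteration 2:
  α: GS value = (2 - (3)·0.6173 - (-4)·-0.1365) / (11) = -0.0362;  α ← (1−ω)·0.1091 + ω·-0.0362 = 0.0219
  β: GS value = (-8 - (4)·0.0219 - (-2.2)·-0.1365) / (-8.2) = 1.0229;  β ← (1−ω)·0.6173 + ω·1.0229 = 0.8607
  γ: GS value = (-1 - (-2.8)·0.0219 - (-4)·0.8607) / (-7.8) = -0.3210;  γ ← (1−ω)·-0.1365 + ω·-0.3210 = -0.2472

(0.0219, 0.8607, -0.2472)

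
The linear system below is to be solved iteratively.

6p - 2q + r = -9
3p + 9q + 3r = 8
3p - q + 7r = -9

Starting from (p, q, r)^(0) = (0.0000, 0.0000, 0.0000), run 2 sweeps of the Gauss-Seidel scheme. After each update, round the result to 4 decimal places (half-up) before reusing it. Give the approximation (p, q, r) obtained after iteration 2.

Iteration 1:
  p = (-9 - (-2)·0.0000 - (1)·0.0000) / (6) = -1.5000
  q = (8 - (3)·-1.5000 - (3)·0.0000) / (9) = 1.3889
  r = (-9 - (3)·-1.5000 - (-1)·1.3889) / (7) = -0.4444
Iteration 2:
  p = (-9 - (-2)·1.3889 - (1)·-0.4444) / (6) = -0.9630
  q = (8 - (3)·-0.9630 - (3)·-0.4444) / (9) = 1.3580
  r = (-9 - (3)·-0.9630 - (-1)·1.3580) / (7) = -0.6790

(-0.9630, 1.3580, -0.6790)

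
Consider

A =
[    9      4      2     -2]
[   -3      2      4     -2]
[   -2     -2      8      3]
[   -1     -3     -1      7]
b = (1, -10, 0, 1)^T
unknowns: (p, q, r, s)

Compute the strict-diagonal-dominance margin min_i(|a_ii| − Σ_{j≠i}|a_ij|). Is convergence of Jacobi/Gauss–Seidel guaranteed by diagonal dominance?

row 1: |9| − (4+2+2) = 1
row 2: |2| − (3+4+2) = -7
row 3: |8| − (2+2+3) = 1
row 4: |7| − (1+3+1) = 2
minimum over rows = -7 → not strictly diagonally dominant

-7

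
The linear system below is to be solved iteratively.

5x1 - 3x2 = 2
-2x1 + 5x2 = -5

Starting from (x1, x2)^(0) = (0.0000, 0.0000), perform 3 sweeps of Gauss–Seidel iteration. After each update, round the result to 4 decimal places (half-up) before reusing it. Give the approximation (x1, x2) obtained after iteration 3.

Iteration 1:
  x1 = (2 - (-3)·0.0000) / (5) = 0.4000
  x2 = (-5 - (-2)·0.4000) / (5) = -0.8400
Iteration 2:
  x1 = (2 - (-3)·-0.8400) / (5) = -0.1040
  x2 = (-5 - (-2)·-0.1040) / (5) = -1.0416
Iteration 3:
  x1 = (2 - (-3)·-1.0416) / (5) = -0.2250
  x2 = (-5 - (-2)·-0.2250) / (5) = -1.0900

(-0.2250, -1.0900)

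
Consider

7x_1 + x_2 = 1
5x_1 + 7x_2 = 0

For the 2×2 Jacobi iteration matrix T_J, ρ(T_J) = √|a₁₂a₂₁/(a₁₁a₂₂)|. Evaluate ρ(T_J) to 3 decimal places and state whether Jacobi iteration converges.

a₁₂a₂₁/(a₁₁a₂₂) = (1)·(5) / ((7)·(7)) = 0.102041
ρ = √|0.102041| = √0.102041 = 0.319
ρ < 1, so Jacobi converges

0.319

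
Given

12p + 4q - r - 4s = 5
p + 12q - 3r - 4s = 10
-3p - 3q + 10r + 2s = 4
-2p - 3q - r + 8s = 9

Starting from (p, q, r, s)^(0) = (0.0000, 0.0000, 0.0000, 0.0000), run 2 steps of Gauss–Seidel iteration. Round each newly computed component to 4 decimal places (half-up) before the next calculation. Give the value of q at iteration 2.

Iteration 1:
  p = (5 - (4)·0.0000 - (-1)·0.0000 - (-4)·0.0000) / (12) = 0.4167
  q = (10 - (1)·0.4167 - (-3)·0.0000 - (-4)·0.0000) / (12) = 0.7986
  r = (4 - (-3)·0.4167 - (-3)·0.7986 - (2)·0.0000) / (10) = 0.7646
  s = (9 - (-2)·0.4167 - (-3)·0.7986 - (-1)·0.7646) / (8) = 1.6242
Iteration 2:
  p = (5 - (4)·0.7986 - (-1)·0.7646 - (-4)·1.6242) / (12) = 0.7556
  q = (10 - (1)·0.7556 - (-3)·0.7646 - (-4)·1.6242) / (12) = 1.5029
  r = (4 - (-3)·0.7556 - (-3)·1.5029 - (2)·1.6242) / (10) = 0.7527
  s = (9 - (-2)·0.7556 - (-3)·1.5029 - (-1)·0.7527) / (8) = 1.9716

1.5029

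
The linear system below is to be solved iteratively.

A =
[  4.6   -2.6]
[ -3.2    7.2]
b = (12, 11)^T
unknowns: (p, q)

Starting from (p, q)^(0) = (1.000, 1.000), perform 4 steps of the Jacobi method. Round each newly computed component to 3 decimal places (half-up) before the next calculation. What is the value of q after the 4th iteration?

3.425

Iteration 1:
  p = (12 - (-2.6)·1.000) / (4.6) = 3.174
  q = (11 - (-3.2)·1.000) / (7.2) = 1.972
Iteration 2:
  p = (12 - (-2.6)·1.972) / (4.6) = 3.723
  q = (11 - (-3.2)·3.174) / (7.2) = 2.938
Iteration 3:
  p = (12 - (-2.6)·2.938) / (4.6) = 4.269
  q = (11 - (-3.2)·3.723) / (7.2) = 3.182
Iteration 4:
  p = (12 - (-2.6)·3.182) / (4.6) = 4.407
  q = (11 - (-3.2)·4.269) / (7.2) = 3.425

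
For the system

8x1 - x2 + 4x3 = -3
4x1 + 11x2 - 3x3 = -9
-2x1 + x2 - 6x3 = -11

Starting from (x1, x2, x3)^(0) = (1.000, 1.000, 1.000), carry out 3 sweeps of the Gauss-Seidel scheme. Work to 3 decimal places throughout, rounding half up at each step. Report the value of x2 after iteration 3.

0.376

Iteration 1:
  x1 = (-3 - (-1)·1.000 - (4)·1.000) / (8) = -0.750
  x2 = (-9 - (4)·-0.750 - (-3)·1.000) / (11) = -0.273
  x3 = (-11 - (-2)·-0.750 - (1)·-0.273) / (-6) = 2.038
Iteration 2:
  x1 = (-3 - (-1)·-0.273 - (4)·2.038) / (8) = -1.428
  x2 = (-9 - (4)·-1.428 - (-3)·2.038) / (11) = 0.257
  x3 = (-11 - (-2)·-1.428 - (1)·0.257) / (-6) = 2.352
Iteration 3:
  x1 = (-3 - (-1)·0.257 - (4)·2.352) / (8) = -1.519
  x2 = (-9 - (4)·-1.519 - (-3)·2.352) / (11) = 0.376
  x3 = (-11 - (-2)·-1.519 - (1)·0.376) / (-6) = 2.402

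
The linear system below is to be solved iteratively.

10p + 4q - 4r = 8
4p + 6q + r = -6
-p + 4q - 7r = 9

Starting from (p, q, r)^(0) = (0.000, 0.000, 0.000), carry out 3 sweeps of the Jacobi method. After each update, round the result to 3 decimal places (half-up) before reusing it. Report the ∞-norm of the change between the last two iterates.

0.190

Iteration 1:
  p = (8 - (4)·0.000 - (-4)·0.000) / (10) = 0.800
  q = (-6 - (4)·0.000 - (1)·0.000) / (6) = -1.000
  r = (9 - (-1)·0.000 - (4)·0.000) / (-7) = -1.286
Iteration 2:
  p = (8 - (4)·-1.000 - (-4)·-1.286) / (10) = 0.686
  q = (-6 - (4)·0.800 - (1)·-1.286) / (6) = -1.319
  r = (9 - (-1)·0.800 - (4)·-1.000) / (-7) = -1.971
Iteration 3:
  p = (8 - (4)·-1.319 - (-4)·-1.971) / (10) = 0.539
  q = (-6 - (4)·0.686 - (1)·-1.971) / (6) = -1.129
  r = (9 - (-1)·0.686 - (4)·-1.319) / (-7) = -2.137
Change: (-0.147, 0.190, -0.166) → max |·| = 0.190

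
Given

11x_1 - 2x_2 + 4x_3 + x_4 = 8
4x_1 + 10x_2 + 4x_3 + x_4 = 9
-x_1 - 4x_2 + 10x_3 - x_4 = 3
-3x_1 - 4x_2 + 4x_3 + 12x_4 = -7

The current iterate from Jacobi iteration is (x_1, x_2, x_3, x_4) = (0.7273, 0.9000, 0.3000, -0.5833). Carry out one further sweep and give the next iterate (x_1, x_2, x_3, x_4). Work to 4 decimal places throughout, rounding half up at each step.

(0.8348, 0.5474, 0.6744, -0.2015)

One sweep:
  x_1 = (8 - (-2)·0.9000 - (4)·0.3000 - (1)·-0.5833) / (11) = 0.8348
  x_2 = (9 - (4)·0.7273 - (4)·0.3000 - (1)·-0.5833) / (10) = 0.5474
  x_3 = (3 - (-1)·0.7273 - (-4)·0.9000 - (-1)·-0.5833) / (10) = 0.6744
  x_4 = (-7 - (-3)·0.7273 - (-4)·0.9000 - (4)·0.3000) / (12) = -0.2015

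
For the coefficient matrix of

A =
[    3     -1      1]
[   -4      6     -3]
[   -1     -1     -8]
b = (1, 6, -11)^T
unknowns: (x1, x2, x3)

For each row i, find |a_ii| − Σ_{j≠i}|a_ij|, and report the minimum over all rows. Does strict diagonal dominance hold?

-1

row 1: |3| − (1+1) = 1
row 2: |6| − (4+3) = -1
row 3: |-8| − (1+1) = 6
minimum over rows = -1 → not strictly diagonally dominant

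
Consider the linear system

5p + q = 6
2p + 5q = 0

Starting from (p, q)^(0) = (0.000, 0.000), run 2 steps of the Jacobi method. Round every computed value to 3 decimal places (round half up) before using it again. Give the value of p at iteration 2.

1.200

Iteration 1:
  p = (6 - (1)·0.000) / (5) = 1.200
  q = (0 - (2)·0.000) / (5) = 0.000
Iteration 2:
  p = (6 - (1)·0.000) / (5) = 1.200
  q = (0 - (2)·1.200) / (5) = -0.480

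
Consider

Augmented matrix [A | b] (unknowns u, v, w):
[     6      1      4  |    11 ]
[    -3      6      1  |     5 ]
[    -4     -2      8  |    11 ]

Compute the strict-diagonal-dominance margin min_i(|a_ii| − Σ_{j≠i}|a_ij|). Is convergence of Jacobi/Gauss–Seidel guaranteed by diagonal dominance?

row 1: |6| − (1+4) = 1
row 2: |6| − (3+1) = 2
row 3: |8| − (4+2) = 2
minimum over rows = 1 → strictly diagonally dominant (convergence guaranteed)

1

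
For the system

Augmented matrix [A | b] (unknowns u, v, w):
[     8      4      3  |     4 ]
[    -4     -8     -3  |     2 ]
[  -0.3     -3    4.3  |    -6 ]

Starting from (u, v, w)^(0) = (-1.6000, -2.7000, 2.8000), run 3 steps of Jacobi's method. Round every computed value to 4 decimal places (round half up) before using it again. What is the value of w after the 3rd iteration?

Iteration 1:
  u = (4 - (4)·-2.7000 - (3)·2.8000) / (8) = 0.8000
  v = (2 - (-4)·-1.6000 - (-3)·2.8000) / (-8) = -0.5000
  w = (-6 - (-0.3)·-1.6000 - (-3)·-2.7000) / (4.3) = -3.3907
Iteration 2:
  u = (4 - (4)·-0.5000 - (3)·-3.3907) / (8) = 2.0215
  v = (2 - (-4)·0.8000 - (-3)·-3.3907) / (-8) = 0.6215
  w = (-6 - (-0.3)·0.8000 - (-3)·-0.5000) / (4.3) = -1.6884
Iteration 3:
  u = (4 - (4)·0.6215 - (3)·-1.6884) / (8) = 0.8224
  v = (2 - (-4)·2.0215 - (-3)·-1.6884) / (-8) = -0.6276
  w = (-6 - (-0.3)·2.0215 - (-3)·0.6215) / (4.3) = -0.8207

-0.8207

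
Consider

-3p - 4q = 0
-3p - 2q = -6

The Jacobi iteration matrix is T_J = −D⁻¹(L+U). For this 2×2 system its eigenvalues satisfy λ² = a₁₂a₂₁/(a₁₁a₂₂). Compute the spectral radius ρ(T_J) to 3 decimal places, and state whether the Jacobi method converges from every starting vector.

1.414

a₁₂a₂₁/(a₁₁a₂₂) = (-4)·(-3) / ((-3)·(-2)) = 2.000000
ρ = √|2.000000| = √2.000000 = 1.414
ρ > 1, so Jacobi diverges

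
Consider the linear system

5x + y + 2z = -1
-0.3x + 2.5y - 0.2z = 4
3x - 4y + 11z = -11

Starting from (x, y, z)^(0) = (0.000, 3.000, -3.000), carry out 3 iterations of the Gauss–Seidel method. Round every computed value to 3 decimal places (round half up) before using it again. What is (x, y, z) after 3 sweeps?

(-0.353, 1.527, -0.348)

Iteration 1:
  x = (-1 - (1)·3.000 - (2)·-3.000) / (5) = 0.400
  y = (4 - (-0.3)·0.400 - (-0.2)·-3.000) / (2.5) = 1.408
  z = (-11 - (3)·0.400 - (-4)·1.408) / (11) = -0.597
Iteration 2:
  x = (-1 - (1)·1.408 - (2)·-0.597) / (5) = -0.243
  y = (4 - (-0.3)·-0.243 - (-0.2)·-0.597) / (2.5) = 1.523
  z = (-11 - (3)·-0.243 - (-4)·1.523) / (11) = -0.380
Iteration 3:
  x = (-1 - (1)·1.523 - (2)·-0.380) / (5) = -0.353
  y = (4 - (-0.3)·-0.353 - (-0.2)·-0.380) / (2.5) = 1.527
  z = (-11 - (3)·-0.353 - (-4)·1.527) / (11) = -0.348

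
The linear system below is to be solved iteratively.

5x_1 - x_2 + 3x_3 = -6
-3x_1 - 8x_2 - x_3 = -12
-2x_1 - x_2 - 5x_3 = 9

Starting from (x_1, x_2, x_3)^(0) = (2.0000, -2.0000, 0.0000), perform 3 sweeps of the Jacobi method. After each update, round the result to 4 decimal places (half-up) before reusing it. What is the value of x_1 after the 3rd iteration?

0.0610

Iteration 1:
  x_1 = (-6 - (-1)·-2.0000 - (3)·0.0000) / (5) = -1.6000
  x_2 = (-12 - (-3)·2.0000 - (-1)·0.0000) / (-8) = 0.7500
  x_3 = (9 - (-2)·2.0000 - (-1)·-2.0000) / (-5) = -2.2000
Iteration 2:
  x_1 = (-6 - (-1)·0.7500 - (3)·-2.2000) / (5) = 0.2700
  x_2 = (-12 - (-3)·-1.6000 - (-1)·-2.2000) / (-8) = 2.3750
  x_3 = (9 - (-2)·-1.6000 - (-1)·0.7500) / (-5) = -1.3100
Iteration 3:
  x_1 = (-6 - (-1)·2.3750 - (3)·-1.3100) / (5) = 0.0610
  x_2 = (-12 - (-3)·0.2700 - (-1)·-1.3100) / (-8) = 1.5625
  x_3 = (9 - (-2)·0.2700 - (-1)·2.3750) / (-5) = -2.3830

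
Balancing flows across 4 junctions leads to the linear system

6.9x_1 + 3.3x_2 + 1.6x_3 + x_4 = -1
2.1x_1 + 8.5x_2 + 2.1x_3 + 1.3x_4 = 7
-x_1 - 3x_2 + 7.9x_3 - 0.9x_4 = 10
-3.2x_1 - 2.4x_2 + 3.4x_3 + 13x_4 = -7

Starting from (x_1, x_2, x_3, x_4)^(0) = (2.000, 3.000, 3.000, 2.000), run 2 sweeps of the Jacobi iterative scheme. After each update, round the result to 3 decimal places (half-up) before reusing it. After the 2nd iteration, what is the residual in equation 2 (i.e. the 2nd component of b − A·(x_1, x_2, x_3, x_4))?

2.552

Iteration 1:
  x_1 = (-1 - (3.3)·3.000 - (1.6)·3.000 - (1)·2.000) / (6.9) = -2.565
  x_2 = (7 - (2.1)·2.000 - (2.1)·3.000 - (1.3)·2.000) / (8.5) = -0.718
  x_3 = (10 - (-1)·2.000 - (-3)·3.000 - (-0.9)·2.000) / (7.9) = 2.886
  x_4 = (-7 - (-3.2)·2.000 - (-2.4)·3.000 - (3.4)·3.000) / (13) = -0.277
Iteration 2:
  x_1 = (-1 - (3.3)·-0.718 - (1.6)·2.886 - (1)·-0.277) / (6.9) = -0.431
  x_2 = (7 - (2.1)·-2.565 - (2.1)·2.886 - (1.3)·-0.277) / (8.5) = 0.787
  x_3 = (10 - (-1)·-2.565 - (-3)·-0.718 - (-0.9)·-0.277) / (7.9) = 0.637
  x_4 = (-7 - (-3.2)·-2.565 - (-2.4)·-0.718 - (3.4)·2.886) / (13) = -2.057
Residual b − A·x = (0.415, 2.552, 5.046, 18.085)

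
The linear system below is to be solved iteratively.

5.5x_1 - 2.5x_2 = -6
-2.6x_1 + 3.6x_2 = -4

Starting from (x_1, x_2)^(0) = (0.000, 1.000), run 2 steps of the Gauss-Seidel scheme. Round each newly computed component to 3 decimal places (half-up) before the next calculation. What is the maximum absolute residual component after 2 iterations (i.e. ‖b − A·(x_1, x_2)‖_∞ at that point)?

Iteration 1:
  x_1 = (-6 - (-2.5)·1.000) / (5.5) = -0.636
  x_2 = (-4 - (-2.6)·-0.636) / (3.6) = -1.570
Iteration 2:
  x_1 = (-6 - (-2.5)·-1.570) / (5.5) = -1.805
  x_2 = (-4 - (-2.6)·-1.805) / (3.6) = -2.415
Residual b − A·x = (-2.110, 0.001); ∞-norm = 2.110

2.110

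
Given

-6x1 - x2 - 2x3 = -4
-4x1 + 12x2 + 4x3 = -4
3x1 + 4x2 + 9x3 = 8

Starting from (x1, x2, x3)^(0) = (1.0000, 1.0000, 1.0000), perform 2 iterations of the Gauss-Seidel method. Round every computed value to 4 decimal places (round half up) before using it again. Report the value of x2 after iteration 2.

-0.5682

Iteration 1:
  x1 = (-4 - (-1)·1.0000 - (-2)·1.0000) / (-6) = 0.1667
  x2 = (-4 - (-4)·0.1667 - (4)·1.0000) / (12) = -0.6111
  x3 = (8 - (3)·0.1667 - (4)·-0.6111) / (9) = 1.1049
Iteration 2:
  x1 = (-4 - (-1)·-0.6111 - (-2)·1.1049) / (-6) = 0.4002
  x2 = (-4 - (-4)·0.4002 - (4)·1.1049) / (12) = -0.5682
  x3 = (8 - (3)·0.4002 - (4)·-0.5682) / (9) = 1.0080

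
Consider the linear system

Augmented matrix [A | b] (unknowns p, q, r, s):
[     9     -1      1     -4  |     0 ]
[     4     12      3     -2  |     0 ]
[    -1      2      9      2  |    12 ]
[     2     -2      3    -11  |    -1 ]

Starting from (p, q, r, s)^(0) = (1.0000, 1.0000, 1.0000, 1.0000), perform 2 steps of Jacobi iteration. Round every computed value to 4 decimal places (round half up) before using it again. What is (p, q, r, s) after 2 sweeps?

(0.0042, -0.3375, 1.3945, 0.5202)

Iteration 1:
  p = (0 - (-1)·1.0000 - (1)·1.0000 - (-4)·1.0000) / (9) = 0.4444
  q = (0 - (4)·1.0000 - (3)·1.0000 - (-2)·1.0000) / (12) = -0.4167
  r = (12 - (-1)·1.0000 - (2)·1.0000 - (2)·1.0000) / (9) = 1.0000
  s = (-1 - (2)·1.0000 - (-2)·1.0000 - (3)·1.0000) / (-11) = 0.3636
Iteration 2:
  p = (0 - (-1)·-0.4167 - (1)·1.0000 - (-4)·0.3636) / (9) = 0.0042
  q = (0 - (4)·0.4444 - (3)·1.0000 - (-2)·0.3636) / (12) = -0.3375
  r = (12 - (-1)·0.4444 - (2)·-0.4167 - (2)·0.3636) / (9) = 1.3945
  s = (-1 - (2)·0.4444 - (-2)·-0.4167 - (3)·1.0000) / (-11) = 0.5202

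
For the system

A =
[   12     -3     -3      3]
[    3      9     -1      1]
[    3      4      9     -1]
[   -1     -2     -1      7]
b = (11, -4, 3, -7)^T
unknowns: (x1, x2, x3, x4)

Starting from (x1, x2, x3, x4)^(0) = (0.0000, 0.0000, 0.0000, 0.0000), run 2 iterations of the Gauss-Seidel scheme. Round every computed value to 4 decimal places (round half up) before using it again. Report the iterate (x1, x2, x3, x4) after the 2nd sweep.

Iteration 1:
  x1 = (11 - (-3)·0.0000 - (-3)·0.0000 - (3)·0.0000) / (12) = 0.9167
  x2 = (-4 - (3)·0.9167 - (-1)·0.0000 - (1)·0.0000) / (9) = -0.7500
  x3 = (3 - (3)·0.9167 - (4)·-0.7500 - (-1)·0.0000) / (9) = 0.3611
  x4 = (-7 - (-1)·0.9167 - (-2)·-0.7500 - (-1)·0.3611) / (7) = -1.0317
Iteration 2:
  x1 = (11 - (-3)·-0.7500 - (-3)·0.3611 - (3)·-1.0317) / (12) = 1.0774
  x2 = (-4 - (3)·1.0774 - (-1)·0.3611 - (1)·-1.0317) / (9) = -0.6488
  x3 = (3 - (3)·1.0774 - (4)·-0.6488 - (-1)·-1.0317) / (9) = 0.1479
  x4 = (-7 - (-1)·1.0774 - (-2)·-0.6488 - (-1)·0.1479) / (7) = -1.0103

(1.0774, -0.6488, 0.1479, -1.0103)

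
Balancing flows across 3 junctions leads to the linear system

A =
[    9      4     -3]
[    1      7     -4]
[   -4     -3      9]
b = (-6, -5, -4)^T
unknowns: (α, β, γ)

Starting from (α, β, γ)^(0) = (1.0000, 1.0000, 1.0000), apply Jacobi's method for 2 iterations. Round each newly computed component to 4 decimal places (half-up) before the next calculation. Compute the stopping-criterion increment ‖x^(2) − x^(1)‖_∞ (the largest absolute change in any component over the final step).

1.2187

Iteration 1:
  α = (-6 - (4)·1.0000 - (-3)·1.0000) / (9) = -0.7778
  β = (-5 - (1)·1.0000 - (-4)·1.0000) / (7) = -0.2857
  γ = (-4 - (-4)·1.0000 - (-3)·1.0000) / (9) = 0.3333
Iteration 2:
  α = (-6 - (4)·-0.2857 - (-3)·0.3333) / (9) = -0.4286
  β = (-5 - (1)·-0.7778 - (-4)·0.3333) / (7) = -0.4127
  γ = (-4 - (-4)·-0.7778 - (-3)·-0.2857) / (9) = -0.8854
Change: (0.3492, -0.1270, -1.2187) → max |·| = 1.2187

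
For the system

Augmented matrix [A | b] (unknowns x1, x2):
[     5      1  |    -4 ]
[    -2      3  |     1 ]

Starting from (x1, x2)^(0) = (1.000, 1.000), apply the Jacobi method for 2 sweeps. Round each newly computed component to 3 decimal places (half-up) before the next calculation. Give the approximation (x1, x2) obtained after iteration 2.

(-1.000, -0.333)

Iteration 1:
  x1 = (-4 - (1)·1.000) / (5) = -1.000
  x2 = (1 - (-2)·1.000) / (3) = 1.000
Iteration 2:
  x1 = (-4 - (1)·1.000) / (5) = -1.000
  x2 = (1 - (-2)·-1.000) / (3) = -0.333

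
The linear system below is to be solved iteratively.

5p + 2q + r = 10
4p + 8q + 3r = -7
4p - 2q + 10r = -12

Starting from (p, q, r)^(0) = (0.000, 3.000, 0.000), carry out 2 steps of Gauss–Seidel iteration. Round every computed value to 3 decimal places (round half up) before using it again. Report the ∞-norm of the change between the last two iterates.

Iteration 1:
  p = (10 - (2)·3.000 - (1)·0.000) / (5) = 0.800
  q = (-7 - (4)·0.800 - (3)·0.000) / (8) = -1.275
  r = (-12 - (4)·0.800 - (-2)·-1.275) / (10) = -1.775
Iteration 2:
  p = (10 - (2)·-1.275 - (1)·-1.775) / (5) = 2.865
  q = (-7 - (4)·2.865 - (3)·-1.775) / (8) = -1.642
  r = (-12 - (4)·2.865 - (-2)·-1.642) / (10) = -2.674
Change: (2.065, -0.367, -0.899) → max |·| = 2.065

2.065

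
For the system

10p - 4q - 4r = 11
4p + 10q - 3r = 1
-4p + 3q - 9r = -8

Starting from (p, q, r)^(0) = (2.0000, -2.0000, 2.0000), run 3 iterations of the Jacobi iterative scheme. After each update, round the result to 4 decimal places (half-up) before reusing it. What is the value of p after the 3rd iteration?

Iteration 1:
  p = (11 - (-4)·-2.0000 - (-4)·2.0000) / (10) = 1.1000
  q = (1 - (4)·2.0000 - (-3)·2.0000) / (10) = -0.1000
  r = (-8 - (-4)·2.0000 - (3)·-2.0000) / (-9) = -0.6667
Iteration 2:
  p = (11 - (-4)·-0.1000 - (-4)·-0.6667) / (10) = 0.7933
  q = (1 - (4)·1.1000 - (-3)·-0.6667) / (10) = -0.5400
  r = (-8 - (-4)·1.1000 - (3)·-0.1000) / (-9) = 0.3667
Iteration 3:
  p = (11 - (-4)·-0.5400 - (-4)·0.3667) / (10) = 1.0307
  q = (1 - (4)·0.7933 - (-3)·0.3667) / (10) = -0.1073
  r = (-8 - (-4)·0.7933 - (3)·-0.5400) / (-9) = 0.3563

1.0307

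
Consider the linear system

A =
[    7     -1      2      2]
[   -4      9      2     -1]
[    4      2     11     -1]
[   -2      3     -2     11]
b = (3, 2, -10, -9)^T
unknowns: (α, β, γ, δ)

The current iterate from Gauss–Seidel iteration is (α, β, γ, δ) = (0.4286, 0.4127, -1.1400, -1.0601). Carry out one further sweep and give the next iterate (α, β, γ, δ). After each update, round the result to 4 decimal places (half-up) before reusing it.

(1.1161, 0.8538, -1.5666, -1.1329)

One sweep:
  α = (3 - (-1)·0.4127 - (2)·-1.1400 - (2)·-1.0601) / (7) = 1.1161
  β = (2 - (-4)·1.1161 - (2)·-1.1400 - (-1)·-1.0601) / (9) = 0.8538
  γ = (-10 - (4)·1.1161 - (2)·0.8538 - (-1)·-1.0601) / (11) = -1.5666
  δ = (-9 - (-2)·1.1161 - (3)·0.8538 - (-2)·-1.5666) / (11) = -1.1329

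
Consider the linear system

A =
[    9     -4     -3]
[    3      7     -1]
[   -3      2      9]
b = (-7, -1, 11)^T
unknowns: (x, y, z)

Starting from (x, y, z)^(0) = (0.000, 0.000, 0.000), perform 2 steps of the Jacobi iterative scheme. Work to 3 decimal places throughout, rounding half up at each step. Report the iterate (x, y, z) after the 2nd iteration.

(-0.434, 0.365, 0.995)

Iteration 1:
  x = (-7 - (-4)·0.000 - (-3)·0.000) / (9) = -0.778
  y = (-1 - (3)·0.000 - (-1)·0.000) / (7) = -0.143
  z = (11 - (-3)·0.000 - (2)·0.000) / (9) = 1.222
Iteration 2:
  x = (-7 - (-4)·-0.143 - (-3)·1.222) / (9) = -0.434
  y = (-1 - (3)·-0.778 - (-1)·1.222) / (7) = 0.365
  z = (11 - (-3)·-0.778 - (2)·-0.143) / (9) = 0.995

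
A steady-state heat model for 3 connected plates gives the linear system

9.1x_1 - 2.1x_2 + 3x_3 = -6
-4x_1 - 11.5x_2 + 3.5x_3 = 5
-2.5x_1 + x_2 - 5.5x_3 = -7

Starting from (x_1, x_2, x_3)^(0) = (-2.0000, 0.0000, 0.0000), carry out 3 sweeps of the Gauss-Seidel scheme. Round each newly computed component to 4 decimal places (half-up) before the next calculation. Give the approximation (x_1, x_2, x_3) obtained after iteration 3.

(-1.1831, 0.5570, 1.9118)

Iteration 1:
  x_1 = (-6 - (-2.1)·0.0000 - (3)·0.0000) / (9.1) = -0.6593
  x_2 = (5 - (-4)·-0.6593 - (3.5)·0.0000) / (-11.5) = -0.2055
  x_3 = (-7 - (-2.5)·-0.6593 - (1)·-0.2055) / (-5.5) = 1.5350
Iteration 2:
  x_1 = (-6 - (-2.1)·-0.2055 - (3)·1.5350) / (9.1) = -1.2128
  x_2 = (5 - (-4)·-1.2128 - (3.5)·1.5350) / (-11.5) = 0.4542
  x_3 = (-7 - (-2.5)·-1.2128 - (1)·0.4542) / (-5.5) = 1.9066
Iteration 3:
  x_1 = (-6 - (-2.1)·0.4542 - (3)·1.9066) / (9.1) = -1.1831
  x_2 = (5 - (-4)·-1.1831 - (3.5)·1.9066) / (-11.5) = 0.5570
  x_3 = (-7 - (-2.5)·-1.1831 - (1)·0.5570) / (-5.5) = 1.9118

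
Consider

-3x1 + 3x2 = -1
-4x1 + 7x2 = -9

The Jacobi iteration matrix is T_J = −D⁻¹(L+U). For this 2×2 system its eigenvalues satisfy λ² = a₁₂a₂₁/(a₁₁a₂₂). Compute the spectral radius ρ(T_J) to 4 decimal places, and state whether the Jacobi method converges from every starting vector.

0.7559

a₁₂a₂₁/(a₁₁a₂₂) = (3)·(-4) / ((-3)·(7)) = 0.571429
ρ = √|0.571429| = √0.571429 = 0.7559
ρ < 1, so Jacobi converges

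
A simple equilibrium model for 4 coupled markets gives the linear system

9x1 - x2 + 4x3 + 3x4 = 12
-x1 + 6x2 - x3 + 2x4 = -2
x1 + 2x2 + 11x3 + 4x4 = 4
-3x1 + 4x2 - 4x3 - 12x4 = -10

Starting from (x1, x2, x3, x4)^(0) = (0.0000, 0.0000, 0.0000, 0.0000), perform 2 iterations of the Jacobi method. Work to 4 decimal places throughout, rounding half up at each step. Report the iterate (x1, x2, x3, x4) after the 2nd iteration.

(0.8569, -0.3283, 0.0000, 0.2677)

Iteration 1:
  x1 = (12 - (-1)·0.0000 - (4)·0.0000 - (3)·0.0000) / (9) = 1.3333
  x2 = (-2 - (-1)·0.0000 - (-1)·0.0000 - (2)·0.0000) / (6) = -0.3333
  x3 = (4 - (1)·0.0000 - (2)·0.0000 - (4)·0.0000) / (11) = 0.3636
  x4 = (-10 - (-3)·0.0000 - (4)·0.0000 - (-4)·0.0000) / (-12) = 0.8333
Iteration 2:
  x1 = (12 - (-1)·-0.3333 - (4)·0.3636 - (3)·0.8333) / (9) = 0.8569
  x2 = (-2 - (-1)·1.3333 - (-1)·0.3636 - (2)·0.8333) / (6) = -0.3283
  x3 = (4 - (1)·1.3333 - (2)·-0.3333 - (4)·0.8333) / (11) = 0.0000
  x4 = (-10 - (-3)·1.3333 - (4)·-0.3333 - (-4)·0.3636) / (-12) = 0.2677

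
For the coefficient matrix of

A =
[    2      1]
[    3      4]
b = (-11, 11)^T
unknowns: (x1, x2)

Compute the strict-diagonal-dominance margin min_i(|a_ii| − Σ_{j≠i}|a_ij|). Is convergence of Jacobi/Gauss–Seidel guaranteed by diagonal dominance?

row 1: |2| − (1) = 1
row 2: |4| − (3) = 1
minimum over rows = 1 → strictly diagonally dominant (convergence guaranteed)

1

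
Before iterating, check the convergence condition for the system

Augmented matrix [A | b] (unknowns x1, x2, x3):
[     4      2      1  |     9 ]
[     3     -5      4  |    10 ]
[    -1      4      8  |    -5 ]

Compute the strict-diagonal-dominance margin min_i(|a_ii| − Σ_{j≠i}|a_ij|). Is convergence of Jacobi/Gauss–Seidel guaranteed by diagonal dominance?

row 1: |4| − (2+1) = 1
row 2: |-5| − (3+4) = -2
row 3: |8| − (1+4) = 3
minimum over rows = -2 → not strictly diagonally dominant

-2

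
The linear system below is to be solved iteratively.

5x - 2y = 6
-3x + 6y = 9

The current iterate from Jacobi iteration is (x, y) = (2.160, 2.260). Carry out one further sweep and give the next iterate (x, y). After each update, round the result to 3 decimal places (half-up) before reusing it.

(2.104, 2.580)

One sweep:
  x = (6 - (-2)·2.260) / (5) = 2.104
  y = (9 - (-3)·2.160) / (6) = 2.580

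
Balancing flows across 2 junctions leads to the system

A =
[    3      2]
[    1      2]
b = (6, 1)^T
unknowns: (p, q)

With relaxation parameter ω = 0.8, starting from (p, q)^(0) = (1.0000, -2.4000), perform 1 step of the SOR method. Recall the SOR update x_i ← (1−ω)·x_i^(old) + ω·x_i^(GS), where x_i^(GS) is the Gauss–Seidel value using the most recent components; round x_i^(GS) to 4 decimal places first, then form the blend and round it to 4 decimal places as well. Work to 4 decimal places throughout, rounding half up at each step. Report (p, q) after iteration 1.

Iteration 1:
  p: GS value = (6 - (2)·-2.4000) / (3) = 3.6000;  p ← (1−ω)·1.0000 + ω·3.6000 = 3.0800
  q: GS value = (1 - (1)·3.0800) / (2) = -1.0400;  q ← (1−ω)·-2.4000 + ω·-1.0400 = -1.3120

(3.0800, -1.3120)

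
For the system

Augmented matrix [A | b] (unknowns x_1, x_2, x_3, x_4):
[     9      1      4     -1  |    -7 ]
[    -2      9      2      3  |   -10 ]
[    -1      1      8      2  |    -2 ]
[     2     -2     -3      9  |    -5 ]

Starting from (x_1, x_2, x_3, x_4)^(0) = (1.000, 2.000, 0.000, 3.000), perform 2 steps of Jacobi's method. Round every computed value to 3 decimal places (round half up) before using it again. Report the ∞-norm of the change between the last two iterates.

Iteration 1:
  x_1 = (-7 - (1)·2.000 - (4)·0.000 - (-1)·3.000) / (9) = -0.667
  x_2 = (-10 - (-2)·1.000 - (2)·0.000 - (3)·3.000) / (9) = -1.889
  x_3 = (-2 - (-1)·1.000 - (1)·2.000 - (2)·3.000) / (8) = -1.125
  x_4 = (-5 - (2)·1.000 - (-2)·2.000 - (-3)·0.000) / (9) = -0.333
Iteration 2:
  x_1 = (-7 - (1)·-1.889 - (4)·-1.125 - (-1)·-0.333) / (9) = -0.105
  x_2 = (-10 - (-2)·-0.667 - (2)·-1.125 - (3)·-0.333) / (9) = -0.898
  x_3 = (-2 - (-1)·-0.667 - (1)·-1.889 - (2)·-0.333) / (8) = -0.014
  x_4 = (-5 - (2)·-0.667 - (-2)·-1.889 - (-3)·-1.125) / (9) = -1.202
Change: (0.562, 0.991, 1.111, -0.869) → max |·| = 1.111

1.111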